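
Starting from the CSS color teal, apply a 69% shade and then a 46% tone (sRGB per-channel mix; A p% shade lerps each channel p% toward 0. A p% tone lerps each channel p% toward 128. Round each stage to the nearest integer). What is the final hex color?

#3B5050

CSS teal is rgb(0, 128, 128).
A 69% shade moves each channel 69% toward 0:
  R: 0 + 0 = 0 → 0
  G: 128 + 0.69×(0−128) = 128 − 88.32 = 39.68 → 40
  B: 128 − 88.32 = 39.68 → 40
After the shade: rgb(0, 40, 40) = #002828.
Per channel, c → c + 0.46(128 − c):
  R: 0 + 0.46×(128−0) = 0 + 58.88 = 58.88 → 59
  G: 40 + 0.46×(128−40) = 40 + 40.48 = 80.48 → 80
  B: 40 + 40.48 = 80.48 → 80
rgb(59, 80, 80) = #3B5050.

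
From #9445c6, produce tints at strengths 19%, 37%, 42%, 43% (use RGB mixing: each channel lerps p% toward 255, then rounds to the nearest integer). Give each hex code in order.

#a868d1, #bc8adb, #c193de, #c295df

#9445c6 is rgb(148, 69, 198).
19%: (148 + 20.33 = 168.33→168, 69 + 35.34 = 104.34→104, 198 + 10.83 = 208.83→209) → #a868d1
37%: (148 + 39.59 = 187.59→188, 69 + 68.82 = 137.82→138, 198 + 21.09 = 219.09→219) → #bc8adb
42%: (148 + 44.94 = 192.94→193, 69 + 78.12 = 147.12→147, 198 + 23.94 = 221.94→222) → #c193de
43%: (148 + 46.01 = 194.01→194, 69 + 79.98 = 148.98→149, 198 + 24.51 = 222.51→223) → #c295df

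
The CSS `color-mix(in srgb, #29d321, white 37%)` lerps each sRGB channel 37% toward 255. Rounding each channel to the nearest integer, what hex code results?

#78e373

#29d321 is rgb(41, 211, 33).
A 37% tint moves each channel 37% toward 255:
  R: 41 + 0.37×(255−41) = 41 + 79.18 = 120.18 → 120
  G: 211 + 0.37×(255−211) = 211 + 16.28 = 227.28 → 227
  B: 33 + 0.37×(255−33) = 33 + 82.14 = 115.14 → 115
rgb(120, 227, 115) = #78e373.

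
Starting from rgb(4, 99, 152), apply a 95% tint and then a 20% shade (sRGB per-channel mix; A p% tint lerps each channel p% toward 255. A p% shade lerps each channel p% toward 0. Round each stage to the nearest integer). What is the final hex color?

#c2c6c8

Per channel, c → c + 0.95(255 − c):
  R: 4 + 0.95×(255−4) = 4 + 238.45 = 242.45 → 242
  G: 99 + 0.95×(255−99) = 99 + 148.2 = 247.2 → 247
  B: 152 + 0.95×(255−152) = 152 + 97.85 = 249.85 → 250
After the tint: rgb(242, 247, 250) = #f2f7fa.
Per channel, c → c + 0.2(0 − c):
  R: 242 + 0.2×(0−242) = 242 − 48.4 = 193.6 → 194
  G: 247 − 49.4 = 197.6 → 198
  B: 250 + 0.2×(0−250) = 250 − 50 = 200 → 200
rgb(194, 198, 200) = #c2c6c8.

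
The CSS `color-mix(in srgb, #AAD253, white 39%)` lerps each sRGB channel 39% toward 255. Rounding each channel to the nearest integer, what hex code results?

#AAD253 is rgb(170, 210, 83).
Per channel, c → c + 0.39(255 − c):
  R: 170 + 0.39×(255−170) = 170 + 33.15 = 203.15 → 203
  G: 210 + 0.39×(255−210) = 210 + 17.55 = 227.55 → 228
  B: 83 + 67.08 = 150.08 → 150
rgb(203, 228, 150) = #CBE496.

#CBE496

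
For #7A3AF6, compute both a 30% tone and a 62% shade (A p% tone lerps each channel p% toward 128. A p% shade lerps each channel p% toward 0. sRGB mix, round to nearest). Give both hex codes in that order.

#7C4FD3, #2E165D

#7A3AF6 is rgb(122, 58, 246).
30% tone:
  R: 122 + 1.8 = 123.8 → 124
  G: 58 + 0.3×(128−58) = 58 + 21 = 79 → 79
  B: 246 + 0.3×(128−246) = 246 − 35.4 = 210.6 → 211
  → #7C4FD3
62% shade:
  R: 122 + 0.62×(0−122) = 122 − 75.64 = 46.36 → 46
  G: 58 + 0.62×(0−58) = 58 − 35.96 = 22.04 → 22
  B: 246 − 152.52 = 93.48 → 93
  → #2E165D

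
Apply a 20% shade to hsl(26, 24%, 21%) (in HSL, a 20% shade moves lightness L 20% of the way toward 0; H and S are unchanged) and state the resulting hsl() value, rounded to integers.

L moves 20% from 21 toward 0: 21 − 4.2 = 16.8 → 17.
H and S are unchanged.

hsl(26, 24%, 17%)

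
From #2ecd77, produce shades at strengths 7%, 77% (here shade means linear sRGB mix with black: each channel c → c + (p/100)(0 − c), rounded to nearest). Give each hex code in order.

#2bbf6f, #0b2f1b

#2ecd77 is rgb(46, 205, 119).
7%: (46 − 3.22 = 42.78→43, 205 − 14.35 = 190.65→191, 119 − 8.33 = 110.67→111) → #2bbf6f
77%: (46 − 35.42 = 10.58→11, 205 − 157.85 = 47.15→47, 119 − 91.63 = 27.37→27) → #0b2f1b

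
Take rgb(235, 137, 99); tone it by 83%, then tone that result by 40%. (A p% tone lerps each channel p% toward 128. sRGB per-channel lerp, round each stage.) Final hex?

#8B817D

Per channel, c → c + 0.83(128 − c):
  R: 235 − 88.81 = 146.19 → 146
  G: 137 + 0.83×(128−137) = 137 − 7.47 = 129.53 → 130
  B: 99 + 0.83×(128−99) = 99 + 24.07 = 123.07 → 123
After the tone: rgb(146, 130, 123) = #92827B.
A 40% tone moves each channel 40% toward 128:
  R: 146 + 0.4×(128−146) = 146 − 7.2 = 138.8 → 139
  G: 130 − 0.8 = 129.2 → 129
  B: 123 + 2 = 125 → 125
rgb(139, 129, 125) = #8B817D.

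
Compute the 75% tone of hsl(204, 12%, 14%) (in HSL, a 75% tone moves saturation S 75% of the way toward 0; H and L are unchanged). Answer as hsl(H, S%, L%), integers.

S moves 75% from 12 toward 0: 12 − 9 = 3 → 3.
H and L are unchanged.

hsl(204, 3%, 14%)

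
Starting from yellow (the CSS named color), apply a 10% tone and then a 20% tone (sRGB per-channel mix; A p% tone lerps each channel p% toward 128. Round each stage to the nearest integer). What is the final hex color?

#DBDB24

CSS yellow is rgb(255, 255, 0).
A 10% tone moves each channel 10% toward 128:
  R: 255 + 0.1×(128−255) = 255 − 12.7 = 242.3 → 242
  G: 255 + 0.1×(128−255) = 255 − 12.7 = 242.3 → 242
  B: 0 + 12.8 = 12.8 → 13
After the tone: rgb(242, 242, 13) = #F2F20D.
Per channel, c → c + 0.2(128 − c):
  R: 242 − 22.8 = 219.2 → 219
  G: 242 + 0.2×(128−242) = 242 − 22.8 = 219.2 → 219
  B: 13 + 0.2×(128−13) = 13 + 23 = 36 → 36
rgb(219, 219, 36) = #DBDB24.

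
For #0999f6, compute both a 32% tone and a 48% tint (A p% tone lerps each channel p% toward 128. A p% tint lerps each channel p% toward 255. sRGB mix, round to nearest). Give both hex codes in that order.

#0999f6 is rgb(9, 153, 246).
32% tone:
  R: 9 + 0.32×(128−9) = 9 + 38.08 = 47.08 → 47
  G: 153 − 8 = 145 → 145
  B: 246 − 37.76 = 208.24 → 208
  → #2f91d0
48% tint:
  R: 9 + 0.48×(255−9) = 9 + 118.08 = 127.08 → 127
  G: 153 + 0.48×(255−153) = 153 + 48.96 = 201.96 → 202
  B: 246 + 0.48×(255−246) = 246 + 4.32 = 250.32 → 250
  → #7fcafa

#2f91d0, #7fcafa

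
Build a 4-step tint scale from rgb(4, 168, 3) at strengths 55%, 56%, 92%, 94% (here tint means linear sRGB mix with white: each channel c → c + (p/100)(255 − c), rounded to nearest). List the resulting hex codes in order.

#8ED88E, #91D990, #EBF8EB, #F0FAF0

55%: (4 + 138.05 = 142.05→142, 168 + 47.85 = 215.85→216, 3 + 138.6 = 141.6→142) → #8ED88E
56%: (4 + 140.56 = 144.56→145, 168 + 48.72 = 216.72→217, 3 + 141.12 = 144.12→144) → #91D990
92%: (4 + 230.92 = 234.92→235, 168 + 80.04 = 248.04→248, 3 + 231.84 = 234.84→235) → #EBF8EB
94%: (4 + 235.94 = 239.94→240, 168 + 81.78 = 249.78→250, 3 + 236.88 = 239.88→240) → #F0FAF0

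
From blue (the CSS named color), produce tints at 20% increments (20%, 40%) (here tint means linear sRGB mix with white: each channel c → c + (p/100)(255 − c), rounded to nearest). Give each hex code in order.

#3333FF, #6666FF

CSS blue is rgb(0, 0, 255).
20%: (0 + 51 = 51→51, 0 + 51 = 51→51, 255→255) → #3333FF
40%: (0 + 102 = 102→102, 0 + 102 = 102→102, 255→255) → #6666FF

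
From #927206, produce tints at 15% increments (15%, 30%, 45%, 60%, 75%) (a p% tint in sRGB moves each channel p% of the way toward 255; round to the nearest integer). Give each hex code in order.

#A2872B, #B39C51, #C3B176, #D3C79B, #E4DCC1

#927206 is rgb(146, 114, 6).
15%: (146 + 16.35 = 162.35→162, 114 + 21.15 = 135.15→135, 6 + 37.35 = 43.35→43) → #A2872B
30%: (146 + 32.7 = 178.7→179, 114 + 42.3 = 156.3→156, 6 + 74.7 = 80.7→81) → #B39C51
45%: (146 + 49.05 = 195.05→195, 114 + 63.45 = 177.45→177, 6 + 112.05 = 118.05→118) → #C3B176
60%: (146 + 65.4 = 211.4→211, 114 + 84.6 = 198.6→199, 6 + 149.4 = 155.4→155) → #D3C79B
75%: (146 + 81.75 = 227.75→228, 114 + 105.75 = 219.75→220, 6 + 186.75 = 192.75→193) → #E4DCC1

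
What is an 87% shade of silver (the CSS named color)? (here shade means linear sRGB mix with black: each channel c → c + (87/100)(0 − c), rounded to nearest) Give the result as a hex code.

CSS silver is rgb(192, 192, 192).
Lerp each channel 87% toward 0:
  R: 192 − 167.04 = 24.96 → 25
  G: 192 + 0.87×(0−192) = 192 − 167.04 = 24.96 → 25
  B: 192 + 0.87×(0−192) = 192 − 167.04 = 24.96 → 25
rgb(25, 25, 25) = #191919.

#191919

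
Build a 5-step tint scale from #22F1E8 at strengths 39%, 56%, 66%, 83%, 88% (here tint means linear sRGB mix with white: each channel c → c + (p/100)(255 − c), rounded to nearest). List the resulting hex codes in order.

#78F6F1, #9EF9F5, #B4FAF7, #D9FDFB, #E4FDFC

#22F1E8 is rgb(34, 241, 232).
39%: (34 + 86.19 = 120.19→120, 241 + 5.46 = 246.46→246, 232 + 8.97 = 240.97→241) → #78F6F1
56%: (34 + 123.76 = 157.76→158, 241 + 7.84 = 248.84→249, 232 + 12.88 = 244.88→245) → #9EF9F5
66%: (34 + 145.86 = 179.86→180, 241 + 9.24 = 250.24→250, 232 + 15.18 = 247.18→247) → #B4FAF7
83%: (34 + 183.43 = 217.43→217, 241 + 11.62 = 252.62→253, 232 + 19.09 = 251.09→251) → #D9FDFB
88%: (34 + 194.48 = 228.48→228, 241 + 12.32 = 253.32→253, 232 + 20.24 = 252.24→252) → #E4FDFC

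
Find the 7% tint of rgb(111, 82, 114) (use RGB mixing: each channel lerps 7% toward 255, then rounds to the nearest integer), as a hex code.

Lerp each channel 7% toward 255:
  R: 111 + 0.07×(255−111) = 111 + 10.08 = 121.08 → 121
  G: 82 + 12.11 = 94.11 → 94
  B: 114 + 0.07×(255−114) = 114 + 9.87 = 123.87 → 124
rgb(121, 94, 124) = #795E7C.

#795E7C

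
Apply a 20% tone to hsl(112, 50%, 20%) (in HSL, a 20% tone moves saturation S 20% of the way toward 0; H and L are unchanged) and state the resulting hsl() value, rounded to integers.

S moves 20% from 50 toward 0: 50 − 10 = 40 → 40.
H and L are unchanged.

hsl(112, 40%, 20%)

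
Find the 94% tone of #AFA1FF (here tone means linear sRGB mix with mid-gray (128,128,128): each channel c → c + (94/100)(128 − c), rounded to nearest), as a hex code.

#838288

#AFA1FF is rgb(175, 161, 255).
Lerp each channel 94% toward 128:
  R: 175 + 0.94×(128−175) = 175 − 44.18 = 130.82 → 131
  G: 161 − 31.02 = 129.98 → 130
  B: 255 + 0.94×(128−255) = 255 − 119.38 = 135.62 → 136
rgb(131, 130, 136) = #838288.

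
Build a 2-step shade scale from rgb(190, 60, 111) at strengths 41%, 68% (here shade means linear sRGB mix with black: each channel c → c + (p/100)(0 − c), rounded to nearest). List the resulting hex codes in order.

41%: (190 − 77.9 = 112.1→112, 60 − 24.6 = 35.4→35, 111 − 45.51 = 65.49→65) → #702341
68%: (190 − 129.2 = 60.8→61, 60 − 40.8 = 19.2→19, 111 − 75.48 = 35.52→36) → #3D1324

#702341, #3D1324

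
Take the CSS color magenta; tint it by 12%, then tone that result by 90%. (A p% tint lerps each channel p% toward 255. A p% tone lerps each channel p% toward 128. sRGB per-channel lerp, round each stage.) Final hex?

#8d768d

CSS magenta is rgb(255, 0, 255).
Lerp each channel 12% toward 255:
  R: 255 + 0.12×(255−255) = 255 + 0 = 255 → 255
  G: 0 + 0.12×(255−0) = 0 + 30.6 = 30.6 → 31
  B: 255 + 0.12×(255−255) = 255 + 0 = 255 → 255
After the tint: rgb(255, 31, 255) = #ff1fff.
Per channel, c → c + 0.9(128 − c):
  R: 255 − 114.3 = 140.7 → 141
  G: 31 + 0.9×(128−31) = 31 + 87.3 = 118.3 → 118
  B: 255 + 0.9×(128−255) = 255 − 114.3 = 140.7 → 141
rgb(141, 118, 141) = #8d768d.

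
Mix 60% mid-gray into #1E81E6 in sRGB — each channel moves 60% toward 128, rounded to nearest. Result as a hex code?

#5980A9

#1E81E6 is rgb(30, 129, 230).
A 60% tone moves each channel 60% toward 128:
  R: 30 + 0.6×(128−30) = 30 + 58.8 = 88.8 → 89
  G: 129 − 0.6 = 128.4 → 128
  B: 230 + 0.6×(128−230) = 230 − 61.2 = 168.8 → 169
rgb(89, 128, 169) = #5980A9.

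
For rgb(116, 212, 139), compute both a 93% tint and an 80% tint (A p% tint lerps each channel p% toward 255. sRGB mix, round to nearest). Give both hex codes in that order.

93% tint:
  R: 116 + 0.93×(255−116) = 116 + 129.27 = 245.27 → 245
  G: 212 + 39.99 = 251.99 → 252
  B: 139 + 107.88 = 246.88 → 247
  → #F5FCF7
80% tint:
  R: 116 + 0.8×(255−116) = 116 + 111.2 = 227.2 → 227
  G: 212 + 0.8×(255−212) = 212 + 34.4 = 246.4 → 246
  B: 139 + 92.8 = 231.8 → 232
  → #E3F6E8

#F5FCF7, #E3F6E8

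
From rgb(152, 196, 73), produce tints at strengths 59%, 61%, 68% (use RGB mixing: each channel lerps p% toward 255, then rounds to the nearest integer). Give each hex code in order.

#D5E7B4, #D7E8B8, #DEECC5

59%: (152 + 60.77 = 212.77→213, 196 + 34.81 = 230.81→231, 73 + 107.38 = 180.38→180) → #D5E7B4
61%: (152 + 62.83 = 214.83→215, 196 + 35.99 = 231.99→232, 73 + 111.02 = 184.02→184) → #D7E8B8
68%: (152 + 70.04 = 222.04→222, 196 + 40.12 = 236.12→236, 73 + 123.76 = 196.76→197) → #DEECC5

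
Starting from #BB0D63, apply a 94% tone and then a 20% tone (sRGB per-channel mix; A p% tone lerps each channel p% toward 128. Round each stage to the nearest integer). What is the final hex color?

#837A7E

#BB0D63 is rgb(187, 13, 99).
Lerp each channel 94% toward 128:
  R: 187 + 0.94×(128−187) = 187 − 55.46 = 131.54 → 132
  G: 13 + 108.1 = 121.1 → 121
  B: 99 + 0.94×(128−99) = 99 + 27.26 = 126.26 → 126
After the tone: rgb(132, 121, 126) = #84797E.
A 20% tone moves each channel 20% toward 128:
  R: 132 + 0.2×(128−132) = 132 − 0.8 = 131.2 → 131
  G: 121 + 0.2×(128−121) = 121 + 1.4 = 122.4 → 122
  B: 126 + 0.4 = 126.4 → 126
rgb(131, 122, 126) = #837A7E.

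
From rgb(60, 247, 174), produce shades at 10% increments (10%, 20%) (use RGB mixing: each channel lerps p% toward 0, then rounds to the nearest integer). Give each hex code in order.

#36de9d, #30c68b

10%: (60 − 6 = 54→54, 247 − 24.7 = 222.3→222, 174 − 17.4 = 156.6→157) → #36de9d
20%: (60 − 12 = 48→48, 247 − 49.4 = 197.6→198, 174 − 34.8 = 139.2→139) → #30c68b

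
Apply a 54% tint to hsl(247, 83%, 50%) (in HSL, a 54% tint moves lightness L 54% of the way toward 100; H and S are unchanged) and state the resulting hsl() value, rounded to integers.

L moves 54% from 50 toward 100: 50 + 27 = 77 → 77.
H and S are unchanged.

hsl(247, 83%, 77%)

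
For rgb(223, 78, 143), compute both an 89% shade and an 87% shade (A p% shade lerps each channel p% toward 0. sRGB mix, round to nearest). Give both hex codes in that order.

#190910, #1d0a13

89% shade:
  R: 223 + 0.89×(0−223) = 223 − 198.47 = 24.53 → 25
  G: 78 + 0.89×(0−78) = 78 − 69.42 = 8.58 → 9
  B: 143 + 0.89×(0−143) = 143 − 127.27 = 15.73 → 16
  → #190910
87% shade:
  R: 223 − 194.01 = 28.99 → 29
  G: 78 + 0.87×(0−78) = 78 − 67.86 = 10.14 → 10
  B: 143 − 124.41 = 18.59 → 19
  → #1d0a13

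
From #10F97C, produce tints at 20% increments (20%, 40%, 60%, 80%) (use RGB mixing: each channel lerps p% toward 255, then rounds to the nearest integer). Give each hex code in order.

#40FA96, #70FBB0, #9FFDCB, #CFFEE5

#10F97C is rgb(16, 249, 124).
20%: (16 + 47.8 = 63.8→64, 249 + 1.2 = 250.2→250, 124 + 26.2 = 150.2→150) → #40FA96
40%: (16 + 95.6 = 111.6→112, 249 + 2.4 = 251.4→251, 124 + 52.4 = 176.4→176) → #70FBB0
60%: (16 + 143.4 = 159.4→159, 249 + 3.6 = 252.6→253, 124 + 78.6 = 202.6→203) → #9FFDCB
80%: (16 + 191.2 = 207.2→207, 249 + 4.8 = 253.8→254, 124 + 104.8 = 228.8→229) → #CFFEE5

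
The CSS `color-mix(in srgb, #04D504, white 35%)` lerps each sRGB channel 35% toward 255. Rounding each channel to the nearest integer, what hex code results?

#5CE45C

#04D504 is rgb(4, 213, 4).
A 35% tint moves each channel 35% toward 255:
  R: 4 + 87.85 = 91.85 → 92
  G: 213 + 14.7 = 227.7 → 228
  B: 4 + 0.35×(255−4) = 4 + 87.85 = 91.85 → 92
rgb(92, 228, 92) = #5CE45C.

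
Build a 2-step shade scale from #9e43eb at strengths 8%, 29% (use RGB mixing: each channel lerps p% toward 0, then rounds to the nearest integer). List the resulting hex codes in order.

#913ed8, #7030a7

#9e43eb is rgb(158, 67, 235).
8%: (158 − 12.64 = 145.36→145, 67 − 5.36 = 61.64→62, 235 − 18.8 = 216.2→216) → #913ed8
29%: (158 − 45.82 = 112.18→112, 67 − 19.43 = 47.57→48, 235 − 68.15 = 166.85→167) → #7030a7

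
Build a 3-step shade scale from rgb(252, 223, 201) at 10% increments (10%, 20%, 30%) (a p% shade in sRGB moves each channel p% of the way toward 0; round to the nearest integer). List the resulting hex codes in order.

#E3C9B5, #CAB2A1, #B09C8D

10%: (252 − 25.2 = 226.8→227, 223 − 22.3 = 200.7→201, 201 − 20.1 = 180.9→181) → #E3C9B5
20%: (252 − 50.4 = 201.6→202, 223 − 44.6 = 178.4→178, 201 − 40.2 = 160.8→161) → #CAB2A1
30%: (252 − 75.6 = 176.4→176, 223 − 66.9 = 156.1→156, 201 − 60.3 = 140.7→141) → #B09C8D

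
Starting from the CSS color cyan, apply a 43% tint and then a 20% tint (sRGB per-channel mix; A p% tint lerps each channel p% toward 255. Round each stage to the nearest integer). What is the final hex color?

CSS cyan is rgb(0, 255, 255).
Per channel, c → c + 0.43(255 − c):
  R: 0 + 0.43×(255−0) = 0 + 109.65 = 109.65 → 110
  G: 255 + 0.43×(255−255) = 255 + 0 = 255 → 255
  B: 255 + 0.43×(255−255) = 255 + 0 = 255 → 255
After the tint: rgb(110, 255, 255) = #6effff.
Per channel, c → c + 0.2(255 − c):
  R: 110 + 0.2×(255−110) = 110 + 29 = 139 → 139
  G: 255 + 0.2×(255−255) = 255 + 0 = 255 → 255
  B: 255 + 0 = 255 → 255
rgb(139, 255, 255) = #8bffff.

#8bffff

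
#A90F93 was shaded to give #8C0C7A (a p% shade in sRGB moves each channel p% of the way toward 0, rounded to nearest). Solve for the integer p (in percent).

17%

#A90F93 is rgb(169, 15, 147); #8C0C7A is rgb(140, 12, 122).
On the R channel (widest range): 140 ≈ 169 + (p/100)(0 − 169), so p ≈ 100×(140 − 169)/(0 − 169) = -2900/-169 = 17.16.
p = 17 reproduces all three channels after rounding.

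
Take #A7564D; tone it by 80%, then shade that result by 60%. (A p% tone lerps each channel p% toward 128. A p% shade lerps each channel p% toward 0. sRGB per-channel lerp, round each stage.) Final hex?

#A7564D is rgb(167, 86, 77).
Lerp each channel 80% toward 128:
  R: 167 − 31.2 = 135.8 → 136
  G: 86 + 33.6 = 119.6 → 120
  B: 77 + 0.8×(128−77) = 77 + 40.8 = 117.8 → 118
After the tone: rgb(136, 120, 118) = #887876.
Lerp each channel 60% toward 0:
  R: 136 + 0.6×(0−136) = 136 − 81.6 = 54.4 → 54
  G: 120 + 0.6×(0−120) = 120 − 72 = 48 → 48
  B: 118 + 0.6×(0−118) = 118 − 70.8 = 47.2 → 47
rgb(54, 48, 47) = #36302F.

#36302F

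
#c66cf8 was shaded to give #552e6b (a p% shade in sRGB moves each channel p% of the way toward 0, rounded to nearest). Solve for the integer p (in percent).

57%

#c66cf8 is rgb(198, 108, 248); #552e6b is rgb(85, 46, 107).
On the B channel (widest range): 107 ≈ 248 + (p/100)(0 − 248), so p ≈ 100×(107 − 248)/(0 − 248) = -14100/-248 = 56.85.
p = 57 reproduces all three channels after rounding.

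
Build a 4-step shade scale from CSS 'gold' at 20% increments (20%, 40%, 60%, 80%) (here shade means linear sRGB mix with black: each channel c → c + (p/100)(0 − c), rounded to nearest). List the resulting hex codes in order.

#ccac00, #998100, #665600, #332b00

CSS gold is rgb(255, 215, 0).
20%: (255 − 51 = 204→204, 215 − 43 = 172→172, 0→0) → #ccac00
40%: (255 − 102 = 153→153, 215 − 86 = 129→129, 0→0) → #998100
60%: (255 − 153 = 102→102, 215 − 129 = 86→86, 0→0) → #665600
80%: (255 − 204 = 51→51, 215 − 172 = 43→43, 0→0) → #332b00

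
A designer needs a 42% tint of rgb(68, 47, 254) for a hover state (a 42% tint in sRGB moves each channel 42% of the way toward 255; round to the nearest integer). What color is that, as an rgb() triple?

rgb(147, 134, 254)

Per channel, c → c + 0.42(255 − c):
  R: 68 + 0.42×(255−68) = 68 + 78.54 = 146.54 → 147
  G: 47 + 0.42×(255−47) = 47 + 87.36 = 134.36 → 134
  B: 254 + 0.42 = 254.42 → 254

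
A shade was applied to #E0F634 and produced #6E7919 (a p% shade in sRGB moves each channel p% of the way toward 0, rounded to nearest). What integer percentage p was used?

51%

#E0F634 is rgb(224, 246, 52); #6E7919 is rgb(110, 121, 25).
On the G channel (widest range): 121 ≈ 246 + (p/100)(0 − 246), so p ≈ 100×(121 − 246)/(0 − 246) = -12500/-246 = 50.81.
p = 51 reproduces all three channels after rounding.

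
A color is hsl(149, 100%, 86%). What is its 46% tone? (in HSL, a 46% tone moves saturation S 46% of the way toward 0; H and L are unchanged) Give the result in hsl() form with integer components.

S moves 46% from 100 toward 0: 100 − 46 = 54 → 54.
H and L are unchanged.

hsl(149, 54%, 86%)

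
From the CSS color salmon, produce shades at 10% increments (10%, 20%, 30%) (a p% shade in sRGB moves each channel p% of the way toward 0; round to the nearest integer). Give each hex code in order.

CSS salmon is rgb(250, 128, 114).
10%: (250 − 25 = 225→225, 128 − 12.8 = 115.2→115, 114 − 11.4 = 102.6→103) → #E17367
20%: (250 − 50 = 200→200, 128 − 25.6 = 102.4→102, 114 − 22.8 = 91.2→91) → #C8665B
30%: (250 − 75 = 175→175, 128 − 38.4 = 89.6→90, 114 − 34.2 = 79.8→80) → #AF5A50

#E17367, #C8665B, #AF5A50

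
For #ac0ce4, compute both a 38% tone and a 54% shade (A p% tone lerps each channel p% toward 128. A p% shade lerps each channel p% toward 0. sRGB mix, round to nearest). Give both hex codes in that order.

#ac0ce4 is rgb(172, 12, 228).
38% tone:
  R: 172 + 0.38×(128−172) = 172 − 16.72 = 155.28 → 155
  G: 12 + 0.38×(128−12) = 12 + 44.08 = 56.08 → 56
  B: 228 + 0.38×(128−228) = 228 − 38 = 190 → 190
  → #9b38be
54% shade:
  R: 172 − 92.88 = 79.12 → 79
  G: 12 − 6.48 = 5.52 → 6
  B: 228 − 123.12 = 104.88 → 105
  → #4f0669

#9b38be, #4f0669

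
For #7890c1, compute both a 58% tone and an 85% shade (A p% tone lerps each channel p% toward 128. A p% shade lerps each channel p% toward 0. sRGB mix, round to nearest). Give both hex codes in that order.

#7d879b, #12161d

#7890c1 is rgb(120, 144, 193).
58% tone:
  R: 120 + 4.64 = 124.64 → 125
  G: 144 + 0.58×(128−144) = 144 − 9.28 = 134.72 → 135
  B: 193 + 0.58×(128−193) = 193 − 37.7 = 155.3 → 155
  → #7d879b
85% shade:
  R: 120 − 102 = 18 → 18
  G: 144 − 122.4 = 21.6 → 22
  B: 193 − 164.05 = 28.95 → 29
  → #12161d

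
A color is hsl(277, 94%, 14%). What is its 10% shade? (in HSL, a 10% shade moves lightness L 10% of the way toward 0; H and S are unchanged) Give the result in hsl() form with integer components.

L moves 10% from 14 toward 0: 14 − 1.4 = 12.6 → 13.
H and S are unchanged.

hsl(277, 94%, 13%)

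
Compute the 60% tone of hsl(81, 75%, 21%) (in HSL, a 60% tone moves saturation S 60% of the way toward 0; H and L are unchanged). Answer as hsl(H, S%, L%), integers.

S moves 60% from 75 toward 0: 75 − 45 = 30 → 30.
H and L are unchanged.

hsl(81, 30%, 21%)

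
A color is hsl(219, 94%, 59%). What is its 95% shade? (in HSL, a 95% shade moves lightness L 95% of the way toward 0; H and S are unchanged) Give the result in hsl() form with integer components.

L moves 95% from 59 toward 0: 59 − 56.05 = 2.95 → 3.
H and S are unchanged.

hsl(219, 94%, 3%)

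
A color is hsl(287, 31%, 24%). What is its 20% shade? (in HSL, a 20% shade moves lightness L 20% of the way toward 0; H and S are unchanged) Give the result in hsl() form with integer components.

L moves 20% from 24 toward 0: 24 − 4.8 = 19.2 → 19.
H and S are unchanged.

hsl(287, 31%, 19%)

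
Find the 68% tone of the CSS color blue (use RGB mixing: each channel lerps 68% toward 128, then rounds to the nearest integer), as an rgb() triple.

rgb(87, 87, 169)

CSS blue is rgb(0, 0, 255).
Per channel, c → c + 0.68(128 − c):
  R: 0 + 0.68×(128−0) = 0 + 87.04 = 87.04 → 87
  G: 0 + 0.68×(128−0) = 0 + 87.04 = 87.04 → 87
  B: 255 − 86.36 = 168.64 → 169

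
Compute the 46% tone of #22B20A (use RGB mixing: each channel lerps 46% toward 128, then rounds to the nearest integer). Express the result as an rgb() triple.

rgb(77, 155, 64)

#22B20A is rgb(34, 178, 10).
Per channel, c → c + 0.46(128 − c):
  R: 34 + 0.46×(128−34) = 34 + 43.24 = 77.24 → 77
  G: 178 + 0.46×(128−178) = 178 − 23 = 155 → 155
  B: 10 + 0.46×(128−10) = 10 + 54.28 = 64.28 → 64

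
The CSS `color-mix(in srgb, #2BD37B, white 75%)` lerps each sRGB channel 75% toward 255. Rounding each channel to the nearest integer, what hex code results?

#CAF4DE

#2BD37B is rgb(43, 211, 123).
Lerp each channel 75% toward 255:
  R: 43 + 159 = 202 → 202
  G: 211 + 33 = 244 → 244
  B: 123 + 99 = 222 → 222
rgb(202, 244, 222) = #CAF4DE.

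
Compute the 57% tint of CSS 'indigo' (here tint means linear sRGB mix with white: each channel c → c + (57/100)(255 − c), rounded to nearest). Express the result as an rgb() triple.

rgb(178, 145, 201)

CSS indigo is rgb(75, 0, 130).
Per channel, c → c + 0.57(255 − c):
  R: 75 + 102.6 = 177.6 → 178
  G: 0 + 0.57×(255−0) = 0 + 145.35 = 145.35 → 145
  B: 130 + 0.57×(255−130) = 130 + 71.25 = 201.25 → 201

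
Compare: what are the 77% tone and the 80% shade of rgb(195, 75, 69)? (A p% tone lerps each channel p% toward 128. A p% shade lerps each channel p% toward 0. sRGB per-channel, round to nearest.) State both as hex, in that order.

77% tone:
  R: 195 + 0.77×(128−195) = 195 − 51.59 = 143.41 → 143
  G: 75 + 0.77×(128−75) = 75 + 40.81 = 115.81 → 116
  B: 69 + 45.43 = 114.43 → 114
  → #8F7472
80% shade:
  R: 195 − 156 = 39 → 39
  G: 75 − 60 = 15 → 15
  B: 69 − 55.2 = 13.8 → 14
  → #270F0E

#8F7472, #270F0E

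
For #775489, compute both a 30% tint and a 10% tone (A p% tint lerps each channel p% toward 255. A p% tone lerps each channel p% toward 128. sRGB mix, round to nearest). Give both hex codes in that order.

#775489 is rgb(119, 84, 137).
30% tint:
  R: 119 + 0.3×(255−119) = 119 + 40.8 = 159.8 → 160
  G: 84 + 51.3 = 135.3 → 135
  B: 137 + 0.3×(255−137) = 137 + 35.4 = 172.4 → 172
  → #A087AC
10% tone:
  R: 119 + 0.9 = 119.9 → 120
  G: 84 + 0.1×(128−84) = 84 + 4.4 = 88.4 → 88
  B: 137 + 0.1×(128−137) = 137 − 0.9 = 136.1 → 136
  → #785888

#A087AC, #785888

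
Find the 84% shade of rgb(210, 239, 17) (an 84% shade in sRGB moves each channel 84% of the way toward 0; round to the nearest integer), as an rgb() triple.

rgb(34, 38, 3)

Per channel, c → c + 0.84(0 − c):
  R: 210 − 176.4 = 33.6 → 34
  G: 239 + 0.84×(0−239) = 239 − 200.76 = 38.24 → 38
  B: 17 + 0.84×(0−17) = 17 − 14.28 = 2.72 → 3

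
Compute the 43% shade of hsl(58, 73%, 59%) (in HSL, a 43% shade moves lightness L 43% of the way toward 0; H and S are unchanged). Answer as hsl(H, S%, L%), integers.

hsl(58, 73%, 34%)

L moves 43% from 59 toward 0: 59 − 25.37 = 33.63 → 34.
H and S are unchanged.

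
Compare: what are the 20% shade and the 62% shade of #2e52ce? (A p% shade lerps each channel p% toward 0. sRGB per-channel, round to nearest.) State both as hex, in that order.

#2e52ce is rgb(46, 82, 206).
20% shade:
  R: 46 − 9.2 = 36.8 → 37
  G: 82 + 0.2×(0−82) = 82 − 16.4 = 65.6 → 66
  B: 206 − 41.2 = 164.8 → 165
  → #2542a5
62% shade:
  R: 46 − 28.52 = 17.48 → 17
  G: 82 − 50.84 = 31.16 → 31
  B: 206 + 0.62×(0−206) = 206 − 127.72 = 78.28 → 78
  → #111f4e

#2542a5, #111f4e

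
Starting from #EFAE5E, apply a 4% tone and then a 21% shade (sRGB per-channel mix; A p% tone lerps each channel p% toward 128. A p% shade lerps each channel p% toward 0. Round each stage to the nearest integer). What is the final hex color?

#BA884B

#EFAE5E is rgb(239, 174, 94).
Lerp each channel 4% toward 128:
  R: 239 − 4.44 = 234.56 → 235
  G: 174 + 0.04×(128−174) = 174 − 1.84 = 172.16 → 172
  B: 94 + 0.04×(128−94) = 94 + 1.36 = 95.36 → 95
After the tone: rgb(235, 172, 95) = #EBAC5F.
A 21% shade moves each channel 21% toward 0:
  R: 235 + 0.21×(0−235) = 235 − 49.35 = 185.65 → 186
  G: 172 − 36.12 = 135.88 → 136
  B: 95 + 0.21×(0−95) = 95 − 19.95 = 75.05 → 75
rgb(186, 136, 75) = #BA884B.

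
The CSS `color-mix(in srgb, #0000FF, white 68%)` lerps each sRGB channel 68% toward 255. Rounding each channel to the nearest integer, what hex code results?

#0000FF is rgb(0, 0, 255).
A 68% tint moves each channel 68% toward 255:
  R: 0 + 173.4 = 173.4 → 173
  G: 0 + 0.68×(255−0) = 0 + 173.4 = 173.4 → 173
  B: 255 + 0.68×(255−255) = 255 + 0 = 255 → 255
rgb(173, 173, 255) = #ADADFF.

#ADADFF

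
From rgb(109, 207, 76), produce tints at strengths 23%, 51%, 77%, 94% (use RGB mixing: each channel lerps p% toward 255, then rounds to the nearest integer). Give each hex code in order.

23%: (109 + 33.58 = 142.58→143, 207 + 11.04 = 218.04→218, 76 + 41.17 = 117.17→117) → #8fda75
51%: (109 + 74.46 = 183.46→183, 207 + 24.48 = 231.48→231, 76 + 91.29 = 167.29→167) → #b7e7a7
77%: (109 + 112.42 = 221.42→221, 207 + 36.96 = 243.96→244, 76 + 137.83 = 213.83→214) → #ddf4d6
94%: (109 + 137.24 = 246.24→246, 207 + 45.12 = 252.12→252, 76 + 168.26 = 244.26→244) → #f6fcf4

#8fda75, #b7e7a7, #ddf4d6, #f6fcf4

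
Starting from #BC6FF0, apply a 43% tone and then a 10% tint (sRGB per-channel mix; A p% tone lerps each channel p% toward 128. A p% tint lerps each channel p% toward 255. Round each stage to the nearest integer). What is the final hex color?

#BC6FF0 is rgb(188, 111, 240).
Per channel, c → c + 0.43(128 − c):
  R: 188 − 25.8 = 162.2 → 162
  G: 111 + 7.31 = 118.31 → 118
  B: 240 + 0.43×(128−240) = 240 − 48.16 = 191.84 → 192
After the tone: rgb(162, 118, 192) = #A276C0.
A 10% tint moves each channel 10% toward 255:
  R: 162 + 0.1×(255−162) = 162 + 9.3 = 171.3 → 171
  G: 118 + 0.1×(255−118) = 118 + 13.7 = 131.7 → 132
  B: 192 + 6.3 = 198.3 → 198
rgb(171, 132, 198) = #AB84C6.

#AB84C6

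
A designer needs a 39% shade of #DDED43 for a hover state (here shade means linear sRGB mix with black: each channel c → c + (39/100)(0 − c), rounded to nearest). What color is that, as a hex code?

#DDED43 is rgb(221, 237, 67).
Lerp each channel 39% toward 0:
  R: 221 + 0.39×(0−221) = 221 − 86.19 = 134.81 → 135
  G: 237 + 0.39×(0−237) = 237 − 92.43 = 144.57 → 145
  B: 67 − 26.13 = 40.87 → 41
rgb(135, 145, 41) = #879129.

#879129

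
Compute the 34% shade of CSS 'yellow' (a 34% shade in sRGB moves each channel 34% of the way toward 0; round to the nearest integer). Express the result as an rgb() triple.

CSS yellow is rgb(255, 255, 0).
A 34% shade moves each channel 34% toward 0:
  R: 255 + 0.34×(0−255) = 255 − 86.7 = 168.3 → 168
  G: 255 + 0.34×(0−255) = 255 − 86.7 = 168.3 → 168
  B: 0 + 0.34×(0−0) = 0 + 0 = 0 → 0

rgb(168, 168, 0)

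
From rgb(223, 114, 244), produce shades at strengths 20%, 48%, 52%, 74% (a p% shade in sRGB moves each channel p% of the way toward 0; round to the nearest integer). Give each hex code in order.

#B25BC3, #743B7F, #6B3775, #3A1E3F

20%: (223 − 44.6 = 178.4→178, 114 − 22.8 = 91.2→91, 244 − 48.8 = 195.2→195) → #B25BC3
48%: (223 − 107.04 = 115.96→116, 114 − 54.72 = 59.28→59, 244 − 117.12 = 126.88→127) → #743B7F
52%: (223 − 115.96 = 107.04→107, 114 − 59.28 = 54.72→55, 244 − 126.88 = 117.12→117) → #6B3775
74%: (223 − 165.02 = 57.98→58, 114 − 84.36 = 29.64→30, 244 − 180.56 = 63.44→63) → #3A1E3F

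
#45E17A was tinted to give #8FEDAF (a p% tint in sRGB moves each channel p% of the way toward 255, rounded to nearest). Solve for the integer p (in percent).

40%

#45E17A is rgb(69, 225, 122); #8FEDAF is rgb(143, 237, 175).
On the R channel (widest range): 143 ≈ 69 + (p/100)(255 − 69), so p ≈ 100×(143 − 69)/(255 − 69) = 7400/186 = 39.78.
p = 40 reproduces all three channels after rounding.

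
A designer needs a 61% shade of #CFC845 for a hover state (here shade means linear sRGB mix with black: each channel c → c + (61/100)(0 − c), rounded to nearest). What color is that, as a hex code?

#514E1B

#CFC845 is rgb(207, 200, 69).
Lerp each channel 61% toward 0:
  R: 207 + 0.61×(0−207) = 207 − 126.27 = 80.73 → 81
  G: 200 + 0.61×(0−200) = 200 − 122 = 78 → 78
  B: 69 − 42.09 = 26.91 → 27
rgb(81, 78, 27) = #514E1B.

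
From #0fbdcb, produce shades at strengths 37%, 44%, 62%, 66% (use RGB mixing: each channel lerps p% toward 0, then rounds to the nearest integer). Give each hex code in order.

#0fbdcb is rgb(15, 189, 203).
37%: (15 − 5.55 = 9.45→9, 189 − 69.93 = 119.07→119, 203 − 75.11 = 127.89→128) → #097780
44%: (15 − 6.6 = 8.4→8, 189 − 83.16 = 105.84→106, 203 − 89.32 = 113.68→114) → #086a72
62%: (15 − 9.3 = 5.7→6, 189 − 117.18 = 71.82→72, 203 − 125.86 = 77.14→77) → #06484d
66%: (15 − 9.9 = 5.1→5, 189 − 124.74 = 64.26→64, 203 − 133.98 = 69.02→69) → #054045

#097780, #086a72, #06484d, #054045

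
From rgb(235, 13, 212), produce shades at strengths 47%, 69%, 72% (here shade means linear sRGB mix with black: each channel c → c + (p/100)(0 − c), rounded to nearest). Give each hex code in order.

47%: (235 − 110.45 = 124.55→125, 13 − 6.11 = 6.89→7, 212 − 99.64 = 112.36→112) → #7d0770
69%: (235 − 162.15 = 72.85→73, 13 − 8.97 = 4.03→4, 212 − 146.28 = 65.72→66) → #490442
72%: (235 − 169.2 = 65.8→66, 13 − 9.36 = 3.64→4, 212 − 152.64 = 59.36→59) → #42043b

#7d0770, #490442, #42043b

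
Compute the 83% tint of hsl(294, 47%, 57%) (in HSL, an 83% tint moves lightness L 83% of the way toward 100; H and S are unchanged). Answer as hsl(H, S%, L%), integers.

L moves 83% from 57 toward 100: 57 + 35.69 = 92.69 → 93.
H and S are unchanged.

hsl(294, 47%, 93%)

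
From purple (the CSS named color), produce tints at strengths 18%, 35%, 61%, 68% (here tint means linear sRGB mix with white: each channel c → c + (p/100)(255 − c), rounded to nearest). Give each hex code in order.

CSS purple is rgb(128, 0, 128).
18%: (128 + 22.86 = 150.86→151, 0 + 45.9 = 45.9→46, 128 + 22.86 = 150.86→151) → #972E97
35%: (128 + 44.45 = 172.45→172, 0 + 89.25 = 89.25→89, 128 + 44.45 = 172.45→172) → #AC59AC
61%: (128 + 77.47 = 205.47→205, 0 + 155.55 = 155.55→156, 128 + 77.47 = 205.47→205) → #CD9CCD
68%: (128 + 86.36 = 214.36→214, 0 + 173.4 = 173.4→173, 128 + 86.36 = 214.36→214) → #D6ADD6

#972E97, #AC59AC, #CD9CCD, #D6ADD6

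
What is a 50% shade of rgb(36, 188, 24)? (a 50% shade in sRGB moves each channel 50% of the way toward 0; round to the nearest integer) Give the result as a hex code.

A 50% shade moves each channel 50% toward 0:
  R: 36 + 0.5×(0−36) = 36 − 18 = 18 → 18
  G: 188 − 94 = 94 → 94
  B: 24 + 0.5×(0−24) = 24 − 12 = 12 → 12
rgb(18, 94, 12) = #125e0c.

#125e0c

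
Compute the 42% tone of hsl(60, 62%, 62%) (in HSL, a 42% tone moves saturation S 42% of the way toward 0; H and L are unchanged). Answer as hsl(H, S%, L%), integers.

S moves 42% from 62 toward 0: 62 − 26.04 = 35.96 → 36.
H and L are unchanged.

hsl(60, 36%, 62%)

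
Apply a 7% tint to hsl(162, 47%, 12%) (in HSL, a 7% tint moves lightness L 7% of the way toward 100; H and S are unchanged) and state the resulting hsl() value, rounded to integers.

L moves 7% from 12 toward 100: 12 + 6.16 = 18.16 → 18.
H and S are unchanged.

hsl(162, 47%, 18%)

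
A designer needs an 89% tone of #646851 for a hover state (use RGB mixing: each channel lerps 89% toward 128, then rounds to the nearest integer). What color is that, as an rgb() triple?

rgb(125, 125, 123)

#646851 is rgb(100, 104, 81).
Per channel, c → c + 0.89(128 − c):
  R: 100 + 0.89×(128−100) = 100 + 24.92 = 124.92 → 125
  G: 104 + 0.89×(128−104) = 104 + 21.36 = 125.36 → 125
  B: 81 + 41.83 = 122.83 → 123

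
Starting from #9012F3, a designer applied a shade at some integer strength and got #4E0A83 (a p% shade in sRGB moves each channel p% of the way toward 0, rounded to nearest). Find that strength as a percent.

46%

#9012F3 is rgb(144, 18, 243); #4E0A83 is rgb(78, 10, 131).
On the B channel (widest range): 131 ≈ 243 + (p/100)(0 − 243), so p ≈ 100×(131 − 243)/(0 − 243) = -11200/-243 = 46.09.
p = 46 reproduces all three channels after rounding.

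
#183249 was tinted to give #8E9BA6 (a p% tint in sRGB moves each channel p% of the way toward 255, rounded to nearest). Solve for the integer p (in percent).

51%

#183249 is rgb(24, 50, 73); #8E9BA6 is rgb(142, 155, 166).
On the R channel (widest range): 142 ≈ 24 + (p/100)(255 − 24), so p ≈ 100×(142 − 24)/(255 − 24) = 11800/231 = 51.08.
p = 51 reproduces all three channels after rounding.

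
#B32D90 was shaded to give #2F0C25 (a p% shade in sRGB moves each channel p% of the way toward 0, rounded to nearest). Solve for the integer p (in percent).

74%

#B32D90 is rgb(179, 45, 144); #2F0C25 is rgb(47, 12, 37).
On the R channel (widest range): 47 ≈ 179 + (p/100)(0 − 179), so p ≈ 100×(47 − 179)/(0 − 179) = -13200/-179 = 73.74.
p = 74 reproduces all three channels after rounding.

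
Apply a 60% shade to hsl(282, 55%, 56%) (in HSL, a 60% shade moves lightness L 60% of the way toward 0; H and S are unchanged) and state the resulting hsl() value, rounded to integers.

hsl(282, 55%, 22%)

L moves 60% from 56 toward 0: 56 − 33.6 = 22.4 → 22.
H and S are unchanged.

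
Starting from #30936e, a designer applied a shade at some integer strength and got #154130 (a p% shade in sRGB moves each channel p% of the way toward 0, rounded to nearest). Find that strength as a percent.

56%

#30936e is rgb(48, 147, 110); #154130 is rgb(21, 65, 48).
On the G channel (widest range): 65 ≈ 147 + (p/100)(0 − 147), so p ≈ 100×(65 − 147)/(0 − 147) = -8200/-147 = 55.78.
p = 56 reproduces all three channels after rounding.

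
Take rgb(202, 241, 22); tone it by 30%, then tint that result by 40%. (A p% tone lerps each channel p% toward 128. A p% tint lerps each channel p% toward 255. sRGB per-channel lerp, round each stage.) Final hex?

Lerp each channel 30% toward 128:
  R: 202 + 0.3×(128−202) = 202 − 22.2 = 179.8 → 180
  G: 241 + 0.3×(128−241) = 241 − 33.9 = 207.1 → 207
  B: 22 + 0.3×(128−22) = 22 + 31.8 = 53.8 → 54
After the tone: rgb(180, 207, 54) = #b4cf36.
Lerp each channel 40% toward 255:
  R: 180 + 0.4×(255−180) = 180 + 30 = 210 → 210
  G: 207 + 0.4×(255−207) = 207 + 19.2 = 226.2 → 226
  B: 54 + 80.4 = 134.4 → 134
rgb(210, 226, 134) = #d2e286.

#d2e286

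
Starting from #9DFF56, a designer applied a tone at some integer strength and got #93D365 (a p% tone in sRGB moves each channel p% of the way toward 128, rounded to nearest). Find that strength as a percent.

#9DFF56 is rgb(157, 255, 86); #93D365 is rgb(147, 211, 101).
On the G channel (widest range): 211 ≈ 255 + (p/100)(128 − 255), so p ≈ 100×(211 − 255)/(128 − 255) = -4400/-127 = 34.65.
p = 35 reproduces all three channels after rounding.

35%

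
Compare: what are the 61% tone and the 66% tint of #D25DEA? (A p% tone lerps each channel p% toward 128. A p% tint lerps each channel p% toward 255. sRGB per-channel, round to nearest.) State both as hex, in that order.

#D25DEA is rgb(210, 93, 234).
61% tone:
  R: 210 + 0.61×(128−210) = 210 − 50.02 = 159.98 → 160
  G: 93 + 0.61×(128−93) = 93 + 21.35 = 114.35 → 114
  B: 234 + 0.61×(128−234) = 234 − 64.66 = 169.34 → 169
  → #A072A9
66% tint:
  R: 210 + 0.66×(255−210) = 210 + 29.7 = 239.7 → 240
  G: 93 + 106.92 = 199.92 → 200
  B: 234 + 0.66×(255−234) = 234 + 13.86 = 247.86 → 248
  → #F0C8F8

#A072A9, #F0C8F8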